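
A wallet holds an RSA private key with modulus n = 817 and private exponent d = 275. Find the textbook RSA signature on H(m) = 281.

(H(m))^2 ≡ 281^2 = 78961 ≡ 529
(H(m))^4 ≡ 529^2 = 279841 ≡ 427
(H(m))^8 ≡ 427^2 = 182329 ≡ 138
(H(m))^16 ≡ 138^2 = 19044 ≡ 253
(H(m))^32 ≡ 253^2 = 64009 ≡ 283
(H(m))^64 ≡ 283^2 = 80089 ≡ 23
(H(m))^128 ≡ 23^2 = 529
(H(m))^256 ≡ 529^2 = 279841 ≡ 427
275 = 256 + 16 + 2 + 1, so (H(m))^275 ≡ 427·253·529·281 ≡ 572 (mod 817)

572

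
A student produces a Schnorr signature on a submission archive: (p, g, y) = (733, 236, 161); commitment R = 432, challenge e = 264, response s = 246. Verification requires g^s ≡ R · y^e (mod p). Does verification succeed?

passes

g^s mod p:
236^2 = 55696 ≡ 721
236^4 ≡ 721^2 = 519841 ≡ 144
236^8 ≡ 144^2 = 20736 ≡ 212
236^16 ≡ 212^2 = 44944 ≡ 231
236^32 ≡ 231^2 = 53361 ≡ 585
236^64 ≡ 585^2 = 342225 ≡ 647
236^128 ≡ 647^2 = 418609 ≡ 66
246 = 128 + 64 + 32 + 16 + 4 + 2, so 236^246 ≡ 66·647·585·231·144·721 ≡ 714 (mod 733)
R · y^e mod p:
161^2 = 25921 ≡ 266
161^4 ≡ 266^2 = 70756 ≡ 388
161^8 ≡ 388^2 = 150544 ≡ 279
161^16 ≡ 279^2 = 77841 ≡ 143
161^32 ≡ 143^2 = 20449 ≡ 658
161^64 ≡ 658^2 = 432964 ≡ 494
161^128 ≡ 494^2 = 244036 ≡ 680
161^256 ≡ 680^2 = 462400 ≡ 610
264 = 256 + 8, so 161^264 ≡ 610·279 ≡ 134 (mod 733)
432·134 = 57888 ≡ 714 (mod 733)
714 ≡ 714 (mod 733); signature holds.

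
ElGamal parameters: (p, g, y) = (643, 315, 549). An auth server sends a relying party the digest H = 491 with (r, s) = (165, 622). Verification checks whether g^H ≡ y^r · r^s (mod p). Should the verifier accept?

Left side g^H mod p:
315^491 mod 643 = 458
Right side y^r · r^s mod p:
549^165 mod 643 = 120
165^622 mod 643 = 632
120·632 = 75840 ≡ 609 (mod 643)
458 ≠ 609, so verification fails.

reject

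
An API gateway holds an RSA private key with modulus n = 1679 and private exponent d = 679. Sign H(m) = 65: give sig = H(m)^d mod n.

1233

Squares mod 1679: (H(m))^1≡65, (H(m))^2≡867, (H(m))^4≡1176, (H(m))^8≡1159, (H(m))^16≡81, (H(m))^32≡1524, (H(m))^64≡519, (H(m))^128≡721, (H(m))^256≡1030, (H(m))^512≡1451
679 = 512 + 128 + 32 + 4 + 2 + 1, so (H(m))^679 ≡ 1451·721·1524·1176·867·65 ≡ 1233 (mod 1679)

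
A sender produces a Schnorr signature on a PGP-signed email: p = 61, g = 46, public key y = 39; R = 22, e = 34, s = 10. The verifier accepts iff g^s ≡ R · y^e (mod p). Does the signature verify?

g^s mod p:
Squares mod 61: 46^1≡46, 46^2≡42, 46^4≡56, 46^8≡25
10 = 8 + 2, so 46^10 ≡ 25·42 ≡ 13 (mod 61)
R · y^e mod p:
Squares mod 61: 39^1≡39, 39^2≡57, 39^4≡16, 39^8≡12, 39^16≡22, 39^32≡57
34 = 32 + 2, so 39^34 ≡ 57·57 ≡ 16 (mod 61)
22·16 = 352 ≡ 47 (mod 61)
13 ≠ 47; the check fails.

does not verify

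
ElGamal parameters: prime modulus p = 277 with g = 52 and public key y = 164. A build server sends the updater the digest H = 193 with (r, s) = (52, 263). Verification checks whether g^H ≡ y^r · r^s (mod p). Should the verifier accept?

Left side g^H mod p:
52^2 = 2704 ≡ 211
52^4 ≡ 211^2 = 44521 ≡ 201
52^8 ≡ 201^2 = 40401 ≡ 236
52^16 ≡ 236^2 = 55696 ≡ 19
52^32 ≡ 19^2 = 361 ≡ 84
52^64 ≡ 84^2 = 7056 ≡ 131
52^128 ≡ 131^2 = 17161 ≡ 264
193 = 128 + 64 + 1, so 52^193 ≡ 264·131·52 ≡ 84 (mod 277)
Right side y^r · r^s mod p:
164^2 = 26896 ≡ 27
164^4 ≡ 27^2 = 729 ≡ 175
164^8 ≡ 175^2 = 30625 ≡ 155
164^16 ≡ 155^2 = 24025 ≡ 203
164^32 ≡ 203^2 = 41209 ≡ 213
52 = 32 + 16 + 4, so 164^52 ≡ 213·203·175 ≡ 16 (mod 277)
52^2 = 2704 ≡ 211
52^4 ≡ 211^2 = 44521 ≡ 201
52^8 ≡ 201^2 = 40401 ≡ 236
52^16 ≡ 236^2 = 55696 ≡ 19
52^32 ≡ 19^2 = 361 ≡ 84
52^64 ≡ 84^2 = 7056 ≡ 131
52^128 ≡ 131^2 = 17161 ≡ 264
52^256 ≡ 264^2 = 69696 ≡ 169
263 = 256 + 4 + 2 + 1, so 52^263 ≡ 169·201·211·52 ≡ 213 (mod 277)
16·213 = 3408 ≡ 84 (mod 277)
84 ≡ 84 (mod 277), so the signature is genuine.

accept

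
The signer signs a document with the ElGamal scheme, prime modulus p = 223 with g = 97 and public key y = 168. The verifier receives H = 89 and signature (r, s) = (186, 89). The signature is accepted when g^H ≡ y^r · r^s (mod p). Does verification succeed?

Left side g^H mod p:
97^2 = 9409 ≡ 43
97^4 ≡ 43^2 = 1849 ≡ 65
97^8 ≡ 65^2 = 4225 ≡ 211
97^16 ≡ 211^2 = 44521 ≡ 144
97^32 ≡ 144^2 = 20736 ≡ 220
97^64 ≡ 220^2 = 48400 ≡ 9
89 = 64 + 16 + 8 + 1, so 97^89 ≡ 9·144·211·97 ≡ 51 (mod 223)
Right side y^r · r^s mod p:
168^2 = 28224 ≡ 126
168^4 ≡ 126^2 = 15876 ≡ 43
168^8 ≡ 43^2 = 1849 ≡ 65
168^16 ≡ 65^2 = 4225 ≡ 211
168^32 ≡ 211^2 = 44521 ≡ 144
168^64 ≡ 144^2 = 20736 ≡ 220
168^128 ≡ 220^2 = 48400 ≡ 9
186 = 128 + 32 + 16 + 8 + 2, so 168^186 ≡ 9·144·211·65·126 ≡ 30 (mod 223)
186^2 = 34596 ≡ 31
186^4 ≡ 31^2 = 961 ≡ 69
186^8 ≡ 69^2 = 4761 ≡ 78
186^16 ≡ 78^2 = 6084 ≡ 63
186^32 ≡ 63^2 = 3969 ≡ 178
186^64 ≡ 178^2 = 31684 ≡ 18
89 = 64 + 16 + 8 + 1, so 186^89 ≡ 18·63·78·186 ≡ 24 (mod 223)
30·24 = 720 ≡ 51 (mod 223)
51 ≡ 51 (mod 223), so the signature is genuine.

passes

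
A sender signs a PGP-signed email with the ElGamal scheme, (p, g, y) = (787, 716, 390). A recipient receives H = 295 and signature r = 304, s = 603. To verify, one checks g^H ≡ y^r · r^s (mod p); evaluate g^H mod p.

716^2 = 512656 ≡ 319
716^4 ≡ 319^2 = 101761 ≡ 238
716^8 ≡ 238^2 = 56644 ≡ 767
716^16 ≡ 767^2 = 588289 ≡ 400
716^32 ≡ 400^2 = 160000 ≡ 239
716^64 ≡ 239^2 = 57121 ≡ 457
716^128 ≡ 457^2 = 208849 ≡ 294
716^256 ≡ 294^2 = 86436 ≡ 653
295 = 256 + 32 + 4 + 2 + 1, so 716^295 ≡ 653·239·238·319·716 ≡ 345 (mod 787)

345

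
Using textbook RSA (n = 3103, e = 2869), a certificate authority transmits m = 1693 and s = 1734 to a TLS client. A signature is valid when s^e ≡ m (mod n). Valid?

Squares mod 3103: s^1≡1734, s^2≡3052, s^4≡2601, s^8≡661, s^16≡2501, s^32≡2456, s^64≡2807, s^128≡732, s^256≡2108, s^512≡168, s^1024≡297, s^2048≡1325
2869 = 2048 + 512 + 256 + 32 + 16 + 4 + 1, so s^2869 ≡ 1325·168·2108·2456·2501·2601·1734 ≡ 1387 (mod 3103)
1387 ≠ 1693, so verification fails.

no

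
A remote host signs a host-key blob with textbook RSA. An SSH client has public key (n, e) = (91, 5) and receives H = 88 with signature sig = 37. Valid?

Squares mod 91: sig^1≡37, sig^2≡4, sig^4≡16
5 = 4 + 1, so sig^5 ≡ 16·37 ≡ 46 (mod 91)
The recovered value 46 does not match the digest 88.

no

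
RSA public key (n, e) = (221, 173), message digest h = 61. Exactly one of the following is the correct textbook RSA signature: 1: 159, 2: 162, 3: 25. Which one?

Candidate 1: Squares mod 221: 159^1≡159, 159^2≡87, 159^4≡55, 159^8≡152, 159^16≡120, 159^32≡35, 159^64≡120, 159^128≡35; 173 = 128 + 32 + 8 + 4 + 1, so 159^173 ≡ 35·35·152·55·159 ≡ 61 (mod 221)
  → matches h = 61
Candidate 2: Squares mod 221: 162^1≡162, 162^2≡166, 162^4≡152, 162^8≡120, 162^16≡35, 162^32≡120, 162^64≡35, 162^128≡120; 173 = 128 + 32 + 8 + 4 + 1, so 162^173 ≡ 120·120·120·152·162 ≡ 93 (mod 221)
Candidate 3: Squares mod 221: 25^1≡25, 25^2≡183, 25^4≡118, 25^8≡1, 25^16≡1, 25^32≡1, 25^64≡1, 25^128≡1; 173 = 128 + 32 + 8 + 4 + 1, so 25^173 ≡ 1·1·1·118·25 ≡ 77 (mod 221)

1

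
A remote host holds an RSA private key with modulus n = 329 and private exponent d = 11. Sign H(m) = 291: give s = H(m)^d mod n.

16

(H(m))^2 ≡ 291^2 = 84681 ≡ 128
(H(m))^4 ≡ 128^2 = 16384 ≡ 263
(H(m))^8 ≡ 263^2 = 69169 ≡ 79
11 = 8 + 2 + 1, so (H(m))^11 ≡ 79·128·291 ≡ 16 (mod 329)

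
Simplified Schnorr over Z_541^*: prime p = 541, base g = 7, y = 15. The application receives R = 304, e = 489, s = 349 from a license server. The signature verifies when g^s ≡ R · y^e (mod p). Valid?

g^s mod p:
7^2 = 49
7^4 ≡ 49^2 = 2401 ≡ 237
7^8 ≡ 237^2 = 56169 ≡ 446
7^16 ≡ 446^2 = 198916 ≡ 369
7^32 ≡ 369^2 = 136161 ≡ 370
7^64 ≡ 370^2 = 136900 ≡ 27
7^128 ≡ 27^2 = 729 ≡ 188
7^256 ≡ 188^2 = 35344 ≡ 179
349 = 256 + 64 + 16 + 8 + 4 + 1, so 7^349 ≡ 179·27·369·446·237·7 ≡ 264 (mod 541)
R · y^e mod p:
15^2 = 225
15^4 ≡ 225^2 = 50625 ≡ 312
15^8 ≡ 312^2 = 97344 ≡ 505
15^16 ≡ 505^2 = 255025 ≡ 214
15^32 ≡ 214^2 = 45796 ≡ 352
15^64 ≡ 352^2 = 123904 ≡ 15
15^128 ≡ 15^2 = 225
15^256 ≡ 225^2 = 50625 ≡ 312
489 = 256 + 128 + 64 + 32 + 8 + 1, so 15^489 ≡ 312·225·15·352·505·15 ≡ 129 (mod 541)
304·129 = 39216 ≡ 264 (mod 541)
264 ≡ 264 (mod 541); signature holds.

yes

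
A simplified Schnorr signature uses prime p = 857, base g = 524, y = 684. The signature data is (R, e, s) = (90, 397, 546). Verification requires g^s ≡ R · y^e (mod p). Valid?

yes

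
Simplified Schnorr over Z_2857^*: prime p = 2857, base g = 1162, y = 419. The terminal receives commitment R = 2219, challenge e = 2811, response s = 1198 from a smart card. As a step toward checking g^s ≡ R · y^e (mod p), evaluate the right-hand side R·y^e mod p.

419^2811 mod 2857 = 1974
R · y^e ≡ 2219·1974 = 4380306 ≡ 525 (mod 2857)

525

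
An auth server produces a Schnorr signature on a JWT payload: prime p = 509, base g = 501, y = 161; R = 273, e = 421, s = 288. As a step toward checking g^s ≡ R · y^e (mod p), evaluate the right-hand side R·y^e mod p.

161^2 = 25921 ≡ 471
161^4 ≡ 471^2 = 221841 ≡ 426
161^8 ≡ 426^2 = 181476 ≡ 272
161^16 ≡ 272^2 = 73984 ≡ 179
161^32 ≡ 179^2 = 32041 ≡ 483
161^64 ≡ 483^2 = 233289 ≡ 167
161^128 ≡ 167^2 = 27889 ≡ 403
161^256 ≡ 403^2 = 162409 ≡ 38
421 = 256 + 128 + 32 + 4 + 1, so 161^421 ≡ 38·403·483·426·161 ≡ 475 (mod 509)
R · y^e ≡ 273·475 = 129675 ≡ 389 (mod 509)

389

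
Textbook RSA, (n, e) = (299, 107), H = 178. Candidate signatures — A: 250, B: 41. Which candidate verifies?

A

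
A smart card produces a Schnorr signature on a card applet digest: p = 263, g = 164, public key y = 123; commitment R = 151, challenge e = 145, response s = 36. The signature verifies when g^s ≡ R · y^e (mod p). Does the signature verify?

does not verify

g^s mod p:
164^2 = 26896 ≡ 70
164^4 ≡ 70^2 = 4900 ≡ 166
164^8 ≡ 166^2 = 27556 ≡ 204
164^16 ≡ 204^2 = 41616 ≡ 62
164^32 ≡ 62^2 = 3844 ≡ 162
36 = 32 + 4, so 164^36 ≡ 162·166 ≡ 66 (mod 263)
R · y^e mod p:
123^2 = 15129 ≡ 138
123^4 ≡ 138^2 = 19044 ≡ 108
123^8 ≡ 108^2 = 11664 ≡ 92
123^16 ≡ 92^2 = 8464 ≡ 48
123^32 ≡ 48^2 = 2304 ≡ 200
123^64 ≡ 200^2 = 40000 ≡ 24
123^128 ≡ 24^2 = 576 ≡ 50
145 = 128 + 16 + 1, so 123^145 ≡ 50·48·123 ≡ 114 (mod 263)
151·114 = 17214 ≡ 119 (mod 263)
66 ≠ 119; the check fails.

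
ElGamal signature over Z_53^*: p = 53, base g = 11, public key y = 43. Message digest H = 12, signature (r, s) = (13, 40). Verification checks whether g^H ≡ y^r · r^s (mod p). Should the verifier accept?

reject

Left side g^H mod p:
11^2 = 121 ≡ 15
11^4 ≡ 15^2 = 225 ≡ 13
11^8 ≡ 13^2 = 169 ≡ 10
12 = 8 + 4, so 11^12 ≡ 10·13 ≡ 24 (mod 53)
Right side y^r · r^s mod p:
43^2 = 1849 ≡ 47
43^4 ≡ 47^2 = 2209 ≡ 36
43^8 ≡ 36^2 = 1296 ≡ 24
13 = 8 + 4 + 1, so 43^13 ≡ 24·36·43 ≡ 52 (mod 53)
13^2 = 169 ≡ 10
13^4 ≡ 10^2 = 100 ≡ 47
13^8 ≡ 47^2 = 2209 ≡ 36
13^16 ≡ 36^2 = 1296 ≡ 24
13^32 ≡ 24^2 = 576 ≡ 46
40 = 32 + 8, so 13^40 ≡ 46·36 ≡ 13 (mod 53)
52·13 = 676 ≡ 40 (mod 53)
24 ≠ 40, so verification fails.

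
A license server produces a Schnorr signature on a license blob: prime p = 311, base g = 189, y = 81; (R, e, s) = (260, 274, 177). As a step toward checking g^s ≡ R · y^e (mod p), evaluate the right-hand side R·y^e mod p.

81^2 = 6561 ≡ 30
81^4 ≡ 30^2 = 900 ≡ 278
81^8 ≡ 278^2 = 77284 ≡ 156
81^16 ≡ 156^2 = 24336 ≡ 78
81^32 ≡ 78^2 = 6084 ≡ 175
81^64 ≡ 175^2 = 30625 ≡ 147
81^128 ≡ 147^2 = 21609 ≡ 150
81^256 ≡ 150^2 = 22500 ≡ 108
274 = 256 + 16 + 2, so 81^274 ≡ 108·78·30 ≡ 188 (mod 311)
R · y^e ≡ 260·188 = 48880 ≡ 53 (mod 311)

53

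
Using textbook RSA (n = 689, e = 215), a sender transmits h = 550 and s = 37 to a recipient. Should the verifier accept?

s^2 ≡ 37^2 = 1369 ≡ 680
s^4 ≡ 680^2 = 462400 ≡ 81
s^8 ≡ 81^2 = 6561 ≡ 360
s^16 ≡ 360^2 = 129600 ≡ 68
s^32 ≡ 68^2 = 4624 ≡ 490
s^64 ≡ 490^2 = 240100 ≡ 328
s^128 ≡ 328^2 = 107584 ≡ 100
215 = 128 + 64 + 16 + 4 + 2 + 1, so s^215 ≡ 100·328·68·81·680·37 ≡ 110 (mod 689)
The recovered value 110 does not match the digest 550.

reject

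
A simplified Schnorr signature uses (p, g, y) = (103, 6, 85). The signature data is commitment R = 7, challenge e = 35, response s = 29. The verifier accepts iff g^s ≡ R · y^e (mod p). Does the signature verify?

g^s mod p:
6^2 = 36
6^4 ≡ 36^2 = 1296 ≡ 60
6^8 ≡ 60^2 = 3600 ≡ 98
6^16 ≡ 98^2 = 9604 ≡ 25
29 = 16 + 8 + 4 + 1, so 6^29 ≡ 25·98·60·6 ≡ 11 (mod 103)
R · y^e mod p:
85^2 = 7225 ≡ 15
85^4 ≡ 15^2 = 225 ≡ 19
85^8 ≡ 19^2 = 361 ≡ 52
85^16 ≡ 52^2 = 2704 ≡ 26
85^32 ≡ 26^2 = 676 ≡ 58
35 = 32 + 2 + 1, so 85^35 ≡ 58·15·85 ≡ 99 (mod 103)
7·99 = 693 ≡ 75 (mod 103)
11 ≠ 75; the check fails.

does not verify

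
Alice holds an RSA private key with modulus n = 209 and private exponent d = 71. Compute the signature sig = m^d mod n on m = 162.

Squares mod 209: m^1≡162, m^2≡119, m^4≡158, m^8≡93, m^16≡80, m^32≡130, m^64≡180
71 = 64 + 4 + 2 + 1, so m^71 ≡ 180·158·119·162 ≡ 173 (mod 209)

173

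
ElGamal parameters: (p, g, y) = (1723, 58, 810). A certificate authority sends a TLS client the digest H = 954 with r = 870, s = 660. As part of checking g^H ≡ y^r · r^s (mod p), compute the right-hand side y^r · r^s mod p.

260

810^2 = 656100 ≡ 1360
810^4 ≡ 1360^2 = 1849600 ≡ 821
810^8 ≡ 821^2 = 674041 ≡ 348
810^16 ≡ 348^2 = 121104 ≡ 494
810^32 ≡ 494^2 = 244036 ≡ 1093
810^64 ≡ 1093^2 = 1194649 ≡ 610
810^128 ≡ 610^2 = 372100 ≡ 1655
810^256 ≡ 1655^2 = 2739025 ≡ 1178
810^512 ≡ 1178^2 = 1387684 ≡ 669
870 = 512 + 256 + 64 + 32 + 4 + 2, so 810^870 ≡ 669·1178·610·1093·821·1360 ≡ 1031 (mod 1723)
870^2 = 756900 ≡ 503
870^4 ≡ 503^2 = 253009 ≡ 1451
870^8 ≡ 1451^2 = 2105401 ≡ 1618
870^16 ≡ 1618^2 = 2617924 ≡ 687
870^32 ≡ 687^2 = 471969 ≡ 1590
870^64 ≡ 1590^2 = 2528100 ≡ 459
870^128 ≡ 459^2 = 210681 ≡ 475
870^256 ≡ 475^2 = 225625 ≡ 1635
870^512 ≡ 1635^2 = 2673225 ≡ 852
660 = 512 + 128 + 16 + 4, so 870^660 ≡ 852·475·687·1451 ≡ 1384 (mod 1723)
y^r · r^s ≡ 1031·1384 = 1426904 ≡ 260 (mod 1723)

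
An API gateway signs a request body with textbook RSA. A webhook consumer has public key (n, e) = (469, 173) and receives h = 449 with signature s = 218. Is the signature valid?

s^2 ≡ 218^2 = 47524 ≡ 155
s^4 ≡ 155^2 = 24025 ≡ 106
s^8 ≡ 106^2 = 11236 ≡ 449
s^16 ≡ 449^2 = 201601 ≡ 400
s^32 ≡ 400^2 = 160000 ≡ 71
s^64 ≡ 71^2 = 5041 ≡ 351
s^128 ≡ 351^2 = 123201 ≡ 323
173 = 128 + 32 + 8 + 4 + 1, so s^173 ≡ 323·71·449·106·218 ≡ 449 (mod 469)
449 = h, so the signature checks out.

valid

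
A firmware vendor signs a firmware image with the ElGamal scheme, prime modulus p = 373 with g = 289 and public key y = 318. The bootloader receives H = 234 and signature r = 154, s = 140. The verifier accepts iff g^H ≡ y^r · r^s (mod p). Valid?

no

Left side g^H mod p:
289^234 mod 373 = 309
Right side y^r · r^s mod p:
318^154 mod 373 = 217
154^140 mod 373 = 30
217·30 = 6510 ≡ 169 (mod 373)
309 ≠ 169, so verification fails.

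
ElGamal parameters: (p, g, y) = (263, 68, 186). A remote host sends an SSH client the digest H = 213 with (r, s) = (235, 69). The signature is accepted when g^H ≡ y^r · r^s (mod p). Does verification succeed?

fails

Left side g^H mod p:
68^2 = 4624 ≡ 153
68^4 ≡ 153^2 = 23409 ≡ 2
68^8 ≡ 2^2 = 4
68^16 ≡ 4^2 = 16
68^32 ≡ 16^2 = 256
68^64 ≡ 256^2 = 65536 ≡ 49
68^128 ≡ 49^2 = 2401 ≡ 34
213 = 128 + 64 + 16 + 4 + 1, so 68^213 ≡ 34·49·16·2·68 ≡ 24 (mod 263)
Right side y^r · r^s mod p:
186^2 = 34596 ≡ 143
186^4 ≡ 143^2 = 20449 ≡ 198
186^8 ≡ 198^2 = 39204 ≡ 17
186^16 ≡ 17^2 = 289 ≡ 26
186^32 ≡ 26^2 = 676 ≡ 150
186^64 ≡ 150^2 = 22500 ≡ 145
186^128 ≡ 145^2 = 21025 ≡ 248
235 = 128 + 64 + 32 + 8 + 2 + 1, so 186^235 ≡ 248·145·150·17·143·186 ≡ 235 (mod 263)
235^2 = 55225 ≡ 258
235^4 ≡ 258^2 = 66564 ≡ 25
235^8 ≡ 25^2 = 625 ≡ 99
235^16 ≡ 99^2 = 9801 ≡ 70
235^32 ≡ 70^2 = 4900 ≡ 166
235^64 ≡ 166^2 = 27556 ≡ 204
69 = 64 + 4 + 1, so 235^69 ≡ 204·25·235 ≡ 9 (mod 263)
235·9 = 2115 ≡ 11 (mod 263)
24 ≠ 11, so verification fails.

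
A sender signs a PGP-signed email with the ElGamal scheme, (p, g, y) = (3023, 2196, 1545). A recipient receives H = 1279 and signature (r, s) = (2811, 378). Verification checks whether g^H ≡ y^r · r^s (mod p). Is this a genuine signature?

Left side g^H mod p:
2196^2 = 4822416 ≡ 731
2196^4 ≡ 731^2 = 534361 ≡ 2313
2196^8 ≡ 2313^2 = 5349969 ≡ 2282
2196^16 ≡ 2282^2 = 5207524 ≡ 1918
2196^32 ≡ 1918^2 = 3678724 ≡ 2756
2196^64 ≡ 2756^2 = 7595536 ≡ 1760
2196^128 ≡ 1760^2 = 3097600 ≡ 2048
2196^256 ≡ 2048^2 = 4194304 ≡ 1403
2196^512 ≡ 1403^2 = 1968409 ≡ 436
2196^1024 ≡ 436^2 = 190096 ≡ 2670
1279 = 1024 + 128 + 64 + 32 + 16 + 8 + 4 + 2 + 1, so 2196^1279 ≡ 2670·2048·1760·2756·1918·2282·2313·731·2196 ≡ 1202 (mod 3023)
Right side y^r · r^s mod p:
1545^2 = 2387025 ≡ 1878
1545^4 ≡ 1878^2 = 3526884 ≡ 2066
1545^8 ≡ 2066^2 = 4268356 ≡ 2903
1545^16 ≡ 2903^2 = 8427409 ≡ 2308
1545^32 ≡ 2308^2 = 5326864 ≡ 338
1545^64 ≡ 338^2 = 114244 ≡ 2393
1545^128 ≡ 2393^2 = 5726449 ≡ 887
1545^256 ≡ 887^2 = 786769 ≡ 789
1545^512 ≡ 789^2 = 622521 ≡ 2806
1545^1024 ≡ 2806^2 = 7873636 ≡ 1744
1545^2048 ≡ 1744^2 = 3041536 ≡ 398
2811 = 2048 + 512 + 128 + 64 + 32 + 16 + 8 + 2 + 1, so 1545^2811 ≡ 398·2806·887·2393·338·2308·2903·1878·1545 ≡ 1991 (mod 3023)
2811^2 = 7901721 ≡ 2622
2811^4 ≡ 2622^2 = 6874884 ≡ 582
2811^8 ≡ 582^2 = 338724 ≡ 148
2811^16 ≡ 148^2 = 21904 ≡ 743
2811^32 ≡ 743^2 = 552049 ≡ 1863
2811^64 ≡ 1863^2 = 3470769 ≡ 365
2811^128 ≡ 365^2 = 133225 ≡ 213
2811^256 ≡ 213^2 = 45369 ≡ 24
378 = 256 + 64 + 32 + 16 + 8 + 2, so 2811^378 ≡ 24·365·1863·743·148·2622 ≡ 2980 (mod 3023)
1991·2980 = 5933180 ≡ 2054 (mod 3023)
1202 ≠ 2054, so verification fails.

forged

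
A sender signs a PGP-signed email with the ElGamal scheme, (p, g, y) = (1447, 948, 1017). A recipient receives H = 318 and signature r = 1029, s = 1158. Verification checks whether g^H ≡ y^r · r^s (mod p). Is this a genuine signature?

Left side g^H mod p:
Squares mod 1447: 948^1≡948, 948^2≡117, 948^4≡666, 948^8≡774, 948^16≡18, 948^32≡324, 948^64≡792, 948^128≡713, 948^256≡472
318 = 256 + 32 + 16 + 8 + 4 + 2, so 948^318 ≡ 472·324·18·774·666·117 ≡ 635 (mod 1447)
Right side y^r · r^s mod p:
Squares mod 1447: 1017^1≡1017, 1017^2≡1131, 1017^4≡13, 1017^8≡169, 1017^16≡1068, 1017^32≡388, 1017^64≡56, 1017^128≡242, 1017^256≡684, 1017^512≡475, 1017^1024≡1340
1029 = 1024 + 4 + 1, so 1017^1029 ≡ 1340·13·1017 ≡ 519 (mod 1447)
Squares mod 1447: 1029^1≡1029, 1029^2≡1084, 1029^4≡92, 1029^8≡1229, 1029^16≡1220, 1029^32≡884, 1029^64≡76, 1029^128≡1435, 1029^256≡144, 1029^512≡478, 1029^1024≡1305
1158 = 1024 + 128 + 4 + 2, so 1029^1158 ≡ 1305·1435·92·1084 ≡ 832 (mod 1447)
519·832 = 431808 ≡ 602 (mod 1447)
635 ≠ 602, so verification fails.

forged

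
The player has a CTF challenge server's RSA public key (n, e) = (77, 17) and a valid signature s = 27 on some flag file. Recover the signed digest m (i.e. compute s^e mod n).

69

s^2 ≡ 27^2 = 729 ≡ 36
s^4 ≡ 36^2 = 1296 ≡ 64
s^8 ≡ 64^2 = 4096 ≡ 15
s^16 ≡ 15^2 = 225 ≡ 71
17 = 16 + 1, so s^17 ≡ 71·27 ≡ 69 (mod 77)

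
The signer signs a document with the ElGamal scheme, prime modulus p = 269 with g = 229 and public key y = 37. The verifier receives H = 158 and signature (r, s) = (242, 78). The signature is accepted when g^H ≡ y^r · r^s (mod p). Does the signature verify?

does not verify

Left side g^H mod p:
229^2 = 52441 ≡ 255
229^4 ≡ 255^2 = 65025 ≡ 196
229^8 ≡ 196^2 = 38416 ≡ 218
229^16 ≡ 218^2 = 47524 ≡ 180
229^32 ≡ 180^2 = 32400 ≡ 120
229^64 ≡ 120^2 = 14400 ≡ 143
229^128 ≡ 143^2 = 20449 ≡ 5
158 = 128 + 16 + 8 + 4 + 2, so 229^158 ≡ 5·180·218·196·255 ≡ 34 (mod 269)
Right side y^r · r^s mod p:
37^2 = 1369 ≡ 24
37^4 ≡ 24^2 = 576 ≡ 38
37^8 ≡ 38^2 = 1444 ≡ 99
37^16 ≡ 99^2 = 9801 ≡ 117
37^32 ≡ 117^2 = 13689 ≡ 239
37^64 ≡ 239^2 = 57121 ≡ 93
37^128 ≡ 93^2 = 8649 ≡ 41
242 = 128 + 64 + 32 + 16 + 2, so 37^242 ≡ 41·93·239·117·24 ≡ 131 (mod 269)
242^2 = 58564 ≡ 191
242^4 ≡ 191^2 = 36481 ≡ 166
242^8 ≡ 166^2 = 27556 ≡ 118
242^16 ≡ 118^2 = 13924 ≡ 205
242^32 ≡ 205^2 = 42025 ≡ 61
242^64 ≡ 61^2 = 3721 ≡ 224
78 = 64 + 8 + 4 + 2, so 242^78 ≡ 224·118·166·191 ≡ 170 (mod 269)
131·170 = 22270 ≡ 212 (mod 269)
34 ≠ 212, so verification fails.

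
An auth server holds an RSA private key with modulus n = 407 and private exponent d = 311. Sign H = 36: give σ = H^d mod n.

H^2 ≡ 36^2 = 1296 ≡ 75
H^4 ≡ 75^2 = 5625 ≡ 334
H^8 ≡ 334^2 = 111556 ≡ 38
H^16 ≡ 38^2 = 1444 ≡ 223
H^32 ≡ 223^2 = 49729 ≡ 75
H^64 ≡ 75^2 = 5625 ≡ 334
H^128 ≡ 334^2 = 111556 ≡ 38
H^256 ≡ 38^2 = 1444 ≡ 223
311 = 256 + 32 + 16 + 4 + 2 + 1, so H^311 ≡ 223·75·223·334·75·36 ≡ 36 (mod 407)

36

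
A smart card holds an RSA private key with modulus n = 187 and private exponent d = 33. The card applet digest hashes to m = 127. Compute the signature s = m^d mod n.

161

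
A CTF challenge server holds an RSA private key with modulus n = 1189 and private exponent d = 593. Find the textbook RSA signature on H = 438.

11

Squares mod 1189: H^1≡438, H^2≡415, H^4≡1009, H^8≡297, H^16≡223, H^32≡980, H^64≡877, H^128≡1035, H^256≡1125, H^512≡529
593 = 512 + 64 + 16 + 1, so H^593 ≡ 529·877·223·438 ≡ 11 (mod 1189)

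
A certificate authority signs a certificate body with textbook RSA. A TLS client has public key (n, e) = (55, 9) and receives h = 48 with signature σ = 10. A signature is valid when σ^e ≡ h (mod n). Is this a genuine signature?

forged

σ^9 mod 55 = 10
10 ≠ 48, so verification fails.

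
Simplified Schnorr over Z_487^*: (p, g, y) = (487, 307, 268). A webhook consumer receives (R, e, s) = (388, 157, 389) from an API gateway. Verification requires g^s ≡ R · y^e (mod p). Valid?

g^s mod p:
307^2 = 94249 ≡ 258
307^4 ≡ 258^2 = 66564 ≡ 332
307^8 ≡ 332^2 = 110224 ≡ 162
307^16 ≡ 162^2 = 26244 ≡ 433
307^32 ≡ 433^2 = 187489 ≡ 481
307^64 ≡ 481^2 = 231361 ≡ 36
307^128 ≡ 36^2 = 1296 ≡ 322
307^256 ≡ 322^2 = 103684 ≡ 440
389 = 256 + 128 + 4 + 1, so 307^389 ≡ 440·322·332·307 ≡ 140 (mod 487)
R · y^e mod p:
268^2 = 71824 ≡ 235
268^4 ≡ 235^2 = 55225 ≡ 194
268^8 ≡ 194^2 = 37636 ≡ 137
268^16 ≡ 137^2 = 18769 ≡ 263
268^32 ≡ 263^2 = 69169 ≡ 15
268^64 ≡ 15^2 = 225
268^128 ≡ 225^2 = 50625 ≡ 464
157 = 128 + 16 + 8 + 4 + 1, so 268^157 ≡ 464·263·137·194·268 ≡ 156 (mod 487)
388·156 = 60528 ≡ 140 (mod 487)
140 ≡ 140 (mod 487); signature holds.

yes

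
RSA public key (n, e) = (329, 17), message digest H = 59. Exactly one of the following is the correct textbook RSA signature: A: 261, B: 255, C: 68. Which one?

Candidate A: Squares mod 329: 261^1≡261, 261^2≡18, 261^4≡324, 261^8≡25, 261^16≡296; 17 = 16 + 1, so 261^17 ≡ 296·261 ≡ 270 (mod 329)
Candidate B: Squares mod 329: 255^1≡255, 255^2≡212, 255^4≡200, 255^8≡191, 255^16≡291; 17 = 16 + 1, so 255^17 ≡ 291·255 ≡ 180 (mod 329)
Candidate C: Squares mod 329: 68^1≡68, 68^2≡18, 68^4≡324, 68^8≡25, 68^16≡296; 17 = 16 + 1, so 68^17 ≡ 296·68 ≡ 59 (mod 329)
  → matches H = 59

C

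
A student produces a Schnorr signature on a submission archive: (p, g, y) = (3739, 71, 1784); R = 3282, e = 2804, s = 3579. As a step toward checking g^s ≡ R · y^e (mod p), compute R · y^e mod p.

576

Squares mod 3739: 1784^1≡1784, 1784^2≡767, 1784^4≡1266, 1784^8≡2464, 1784^16≡2899, 1784^32≡2668, 1784^64≡2907, 1784^128≡509, 1784^256≡1090, 1784^512≡2837, 1784^1024≡2241, 1784^2048≡604
2804 = 2048 + 512 + 128 + 64 + 32 + 16 + 4, so 1784^2804 ≡ 604·2837·509·2907·2668·2899·1266 ≡ 506 (mod 3739)
R · y^e ≡ 3282·506 = 1660692 ≡ 576 (mod 3739)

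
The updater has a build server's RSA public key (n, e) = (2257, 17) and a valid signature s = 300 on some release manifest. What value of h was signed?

879

Squares mod 2257: s^1≡300, s^2≡1977, s^4≡1662, s^8≡1933, s^16≡1154
17 = 16 + 1, so s^17 ≡ 1154·300 ≡ 879 (mod 2257)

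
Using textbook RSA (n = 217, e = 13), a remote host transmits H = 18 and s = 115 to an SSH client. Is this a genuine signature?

s^2 ≡ 115^2 = 13225 ≡ 205
s^4 ≡ 205^2 = 42025 ≡ 144
s^8 ≡ 144^2 = 20736 ≡ 121
13 = 8 + 4 + 1, so s^13 ≡ 121·144·115 ≡ 199 (mod 217)
s^13 mod 217 = 199, but H = 18.

forged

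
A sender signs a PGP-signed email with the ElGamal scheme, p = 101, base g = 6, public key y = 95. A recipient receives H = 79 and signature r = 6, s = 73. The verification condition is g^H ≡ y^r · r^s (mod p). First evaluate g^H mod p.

6^2 = 36
6^4 ≡ 36^2 = 1296 ≡ 84
6^8 ≡ 84^2 = 7056 ≡ 87
6^16 ≡ 87^2 = 7569 ≡ 95
6^32 ≡ 95^2 = 9025 ≡ 36
6^64 ≡ 36^2 = 1296 ≡ 84
79 = 64 + 8 + 4 + 2 + 1, so 6^79 ≡ 84·87·84·36·6 ≡ 17 (mod 101)

17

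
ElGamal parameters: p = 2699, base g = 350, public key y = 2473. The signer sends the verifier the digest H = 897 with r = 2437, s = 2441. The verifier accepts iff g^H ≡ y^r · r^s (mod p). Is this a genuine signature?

Left side g^H mod p:
Squares mod 2699: 350^1≡350, 350^2≡1045, 350^4≡1629, 350^8≡524, 350^16≡1977, 350^32≡377, 350^64≡1781, 350^128≡636, 350^256≡2345, 350^512≡1162
897 = 512 + 256 + 128 + 1, so 350^897 ≡ 1162·2345·636·350 ≡ 1377 (mod 2699)
Right side y^r · r^s mod p:
Squares mod 2699: 2473^1≡2473, 2473^2≡2494, 2473^4≡1540, 2473^8≡1878, 2473^16≡1990, 2473^32≡667, 2473^64≡2253, 2473^128≡1889, 2473^256≡243, 2473^512≡2370, 2473^1024≡281, 2473^2048≡690
2437 = 2048 + 256 + 128 + 4 + 1, so 2473^2437 ≡ 690·243·1889·1540·2473 ≡ 1527 (mod 2699)
Squares mod 2699: 2437^1≡2437, 2437^2≡1169, 2437^4≡867, 2437^8≡1367, 2437^16≡981, 2437^32≡1517, 2437^64≡1741, 2437^128≡104, 2437^256≡20, 2437^512≡400, 2437^1024≡759, 2437^2048≡1194
2441 = 2048 + 256 + 128 + 8 + 1, so 2437^2441 ≡ 1194·20·104·1367·2437 ≡ 1452 (mod 2699)
1527·1452 = 2217204 ≡ 1325 (mod 2699)
1377 ≠ 1325, so verification fails.

forged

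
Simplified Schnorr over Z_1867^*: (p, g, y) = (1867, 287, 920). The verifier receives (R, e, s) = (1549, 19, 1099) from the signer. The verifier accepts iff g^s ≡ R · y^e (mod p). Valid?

g^s mod p:
Squares mod 1867: 287^1≡287, 287^2≡221, 287^4≡299, 287^8≡1652, 287^16≡1417, 287^32≡864, 287^64≡1563, 287^128≡933, 287^256≡467, 287^512≡1517, 287^1024≡1145
1099 = 1024 + 64 + 8 + 2 + 1, so 287^1099 ≡ 1145·1563·1652·221·287 ≡ 1565 (mod 1867)
R · y^e mod p:
Squares mod 1867: 920^1≡920, 920^2≡649, 920^4≡1126, 920^8≡183, 920^16≡1750
19 = 16 + 2 + 1, so 920^19 ≡ 1750·649·920 ≡ 1046 (mod 1867)
1549·1046 = 1620254 ≡ 1565 (mod 1867)
1565 ≡ 1565 (mod 1867); signature holds.

yes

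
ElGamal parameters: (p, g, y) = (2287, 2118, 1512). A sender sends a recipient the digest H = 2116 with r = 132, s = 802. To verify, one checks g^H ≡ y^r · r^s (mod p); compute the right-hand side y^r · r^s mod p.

1985

1512^132 mod 2287 = 375
132^802 mod 2287 = 1347
y^r · r^s ≡ 375·1347 = 505125 ≡ 1985 (mod 2287)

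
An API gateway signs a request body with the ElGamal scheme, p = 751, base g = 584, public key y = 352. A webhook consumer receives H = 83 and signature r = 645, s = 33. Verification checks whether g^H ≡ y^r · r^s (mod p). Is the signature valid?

invalid

Left side g^H mod p:
584^2 = 341056 ≡ 102
584^4 ≡ 102^2 = 10404 ≡ 641
584^8 ≡ 641^2 = 410881 ≡ 84
584^16 ≡ 84^2 = 7056 ≡ 297
584^32 ≡ 297^2 = 88209 ≡ 342
584^64 ≡ 342^2 = 116964 ≡ 559
83 = 64 + 16 + 2 + 1, so 584^83 ≡ 559·297·102·584 ≡ 412 (mod 751)
Right side y^r · r^s mod p:
352^2 = 123904 ≡ 740
352^4 ≡ 740^2 = 547600 ≡ 121
352^8 ≡ 121^2 = 14641 ≡ 372
352^16 ≡ 372^2 = 138384 ≡ 200
352^32 ≡ 200^2 = 40000 ≡ 197
352^64 ≡ 197^2 = 38809 ≡ 508
352^128 ≡ 508^2 = 258064 ≡ 471
352^256 ≡ 471^2 = 221841 ≡ 296
352^512 ≡ 296^2 = 87616 ≡ 500
645 = 512 + 128 + 4 + 1, so 352^645 ≡ 500·471·121·352 ≡ 671 (mod 751)
645^2 = 416025 ≡ 722
645^4 ≡ 722^2 = 521284 ≡ 90
645^8 ≡ 90^2 = 8100 ≡ 590
645^16 ≡ 590^2 = 348100 ≡ 387
645^32 ≡ 387^2 = 149769 ≡ 320
33 = 32 + 1, so 645^33 ≡ 320·645 ≡ 626 (mod 751)
671·626 = 420046 ≡ 237 (mod 751)
412 ≠ 237, so verification fails.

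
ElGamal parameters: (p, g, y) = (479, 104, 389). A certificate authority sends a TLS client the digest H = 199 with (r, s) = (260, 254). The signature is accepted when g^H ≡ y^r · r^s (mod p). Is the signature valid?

Left side g^H mod p:
104^2 = 10816 ≡ 278
104^4 ≡ 278^2 = 77284 ≡ 165
104^8 ≡ 165^2 = 27225 ≡ 401
104^16 ≡ 401^2 = 160801 ≡ 336
104^32 ≡ 336^2 = 112896 ≡ 331
104^64 ≡ 331^2 = 109561 ≡ 349
104^128 ≡ 349^2 = 121801 ≡ 135
199 = 128 + 64 + 4 + 2 + 1, so 104^199 ≡ 135·349·165·278·104 ≡ 469 (mod 479)
Right side y^r · r^s mod p:
389^2 = 151321 ≡ 436
389^4 ≡ 436^2 = 190096 ≡ 412
389^8 ≡ 412^2 = 169744 ≡ 178
389^16 ≡ 178^2 = 31684 ≡ 70
389^32 ≡ 70^2 = 4900 ≡ 110
389^64 ≡ 110^2 = 12100 ≡ 125
389^128 ≡ 125^2 = 15625 ≡ 297
389^256 ≡ 297^2 = 88209 ≡ 73
260 = 256 + 4, so 389^260 ≡ 73·412 ≡ 378 (mod 479)
260^2 = 67600 ≡ 61
260^4 ≡ 61^2 = 3721 ≡ 368
260^8 ≡ 368^2 = 135424 ≡ 346
260^16 ≡ 346^2 = 119716 ≡ 445
260^32 ≡ 445^2 = 198025 ≡ 198
260^64 ≡ 198^2 = 39204 ≡ 405
260^128 ≡ 405^2 = 164025 ≡ 207
254 = 128 + 64 + 32 + 16 + 8 + 4 + 2, so 260^254 ≡ 207·405·198·445·346·368·61 ≡ 247 (mod 479)
378·247 = 93366 ≡ 440 (mod 479)
469 ≠ 440, so verification fails.

invalid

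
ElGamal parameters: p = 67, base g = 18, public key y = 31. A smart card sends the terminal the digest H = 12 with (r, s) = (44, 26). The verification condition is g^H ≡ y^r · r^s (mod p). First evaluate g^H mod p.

14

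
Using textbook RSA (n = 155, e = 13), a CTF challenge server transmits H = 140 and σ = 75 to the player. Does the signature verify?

σ^2 ≡ 75^2 = 5625 ≡ 45
σ^4 ≡ 45^2 = 2025 ≡ 10
σ^8 ≡ 10^2 = 100
13 = 8 + 4 + 1, so σ^13 ≡ 100·10·75 ≡ 135 (mod 155)
The recovered value 135 does not match the digest 140.

does not verify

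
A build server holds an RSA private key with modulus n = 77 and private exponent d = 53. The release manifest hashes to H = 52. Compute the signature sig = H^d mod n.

61

H^2 ≡ 52^2 = 2704 ≡ 9
H^4 ≡ 9^2 = 81 ≡ 4
H^8 ≡ 4^2 = 16
H^16 ≡ 16^2 = 256 ≡ 25
H^32 ≡ 25^2 = 625 ≡ 9
53 = 32 + 16 + 4 + 1, so H^53 ≡ 9·25·4·52 ≡ 61 (mod 77)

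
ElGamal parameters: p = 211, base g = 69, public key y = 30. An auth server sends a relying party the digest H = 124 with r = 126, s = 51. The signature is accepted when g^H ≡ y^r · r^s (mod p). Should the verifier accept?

Left side g^H mod p:
69^2 = 4761 ≡ 119
69^4 ≡ 119^2 = 14161 ≡ 24
69^8 ≡ 24^2 = 576 ≡ 154
69^16 ≡ 154^2 = 23716 ≡ 84
69^32 ≡ 84^2 = 7056 ≡ 93
69^64 ≡ 93^2 = 8649 ≡ 209
124 = 64 + 32 + 16 + 8 + 4, so 69^124 ≡ 209·93·84·154·24 ≡ 176 (mod 211)
Right side y^r · r^s mod p:
30^2 = 900 ≡ 56
30^4 ≡ 56^2 = 3136 ≡ 182
30^8 ≡ 182^2 = 33124 ≡ 208
30^16 ≡ 208^2 = 43264 ≡ 9
30^32 ≡ 9^2 = 81
30^64 ≡ 81^2 = 6561 ≡ 20
126 = 64 + 32 + 16 + 8 + 4 + 2, so 30^126 ≡ 20·81·9·208·182·56 ≡ 188 (mod 211)
126^2 = 15876 ≡ 51
126^4 ≡ 51^2 = 2601 ≡ 69
126^8 ≡ 69^2 = 4761 ≡ 119
126^16 ≡ 119^2 = 14161 ≡ 24
126^32 ≡ 24^2 = 576 ≡ 154
51 = 32 + 16 + 2 + 1, so 126^51 ≡ 154·24·51·126 ≡ 125 (mod 211)
188·125 = 23500 ≡ 79 (mod 211)
176 ≠ 79, so verification fails.

reject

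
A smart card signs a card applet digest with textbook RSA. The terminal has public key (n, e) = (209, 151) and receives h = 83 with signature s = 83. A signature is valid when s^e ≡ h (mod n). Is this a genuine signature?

Squares mod 209: s^1≡83, s^2≡201, s^4≡64, s^8≡125, s^16≡159, s^32≡201, s^64≡64, s^128≡125
151 = 128 + 16 + 4 + 2 + 1, so s^151 ≡ 125·159·64·201·83 ≡ 83 (mod 209)
Since 83 equals the digest 83, verification succeeds.

genuine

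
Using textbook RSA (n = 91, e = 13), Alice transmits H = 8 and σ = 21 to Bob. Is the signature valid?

invalid

σ^2 ≡ 21^2 = 441 ≡ 77
σ^4 ≡ 77^2 = 5929 ≡ 14
σ^8 ≡ 14^2 = 196 ≡ 14
13 = 8 + 4 + 1, so σ^13 ≡ 14·14·21 ≡ 21 (mod 91)
σ^13 mod 91 = 21, but H = 8.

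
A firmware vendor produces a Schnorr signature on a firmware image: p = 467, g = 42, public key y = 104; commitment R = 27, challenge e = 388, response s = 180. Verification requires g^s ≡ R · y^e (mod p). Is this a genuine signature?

genuine

g^s mod p:
Squares mod 467: 42^1≡42, 42^2≡363, 42^4≡75, 42^8≡21, 42^16≡441, 42^32≡209, 42^64≡250, 42^128≡389
180 = 128 + 32 + 16 + 4, so 42^180 ≡ 389·209·441·75 ≡ 210 (mod 467)
R · y^e mod p:
Squares mod 467: 104^1≡104, 104^2≡75, 104^4≡21, 104^8≡441, 104^16≡209, 104^32≡250, 104^64≡389, 104^128≡13, 104^256≡169
388 = 256 + 128 + 4, so 104^388 ≡ 169·13·21 ≡ 371 (mod 467)
27·371 = 10017 ≡ 210 (mod 467)
210 ≡ 210 (mod 467); signature holds.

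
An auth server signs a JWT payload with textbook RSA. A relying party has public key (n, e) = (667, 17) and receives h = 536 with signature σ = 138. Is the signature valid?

invalid

Squares mod 667: σ^1≡138, σ^2≡368, σ^4≡23, σ^8≡529, σ^16≡368
17 = 16 + 1, so σ^17 ≡ 368·138 ≡ 92 (mod 667)
The recovered value 92 does not match the digest 536.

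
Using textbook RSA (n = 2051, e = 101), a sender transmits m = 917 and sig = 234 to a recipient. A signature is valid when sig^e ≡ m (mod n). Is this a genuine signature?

forged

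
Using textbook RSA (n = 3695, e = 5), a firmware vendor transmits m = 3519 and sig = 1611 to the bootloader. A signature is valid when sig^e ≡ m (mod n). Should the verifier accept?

Squares mod 3695: sig^1≡1611, sig^2≡1431, sig^4≡731
5 = 4 + 1, so sig^5 ≡ 731·1611 ≡ 2631 (mod 3695)
2631 ≠ 3519, so verification fails.

reject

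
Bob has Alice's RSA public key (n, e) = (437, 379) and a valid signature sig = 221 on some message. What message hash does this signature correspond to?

sig^2 ≡ 221^2 = 48841 ≡ 334
sig^4 ≡ 334^2 = 111556 ≡ 121
sig^8 ≡ 121^2 = 14641 ≡ 220
sig^16 ≡ 220^2 = 48400 ≡ 330
sig^32 ≡ 330^2 = 108900 ≡ 87
sig^64 ≡ 87^2 = 7569 ≡ 140
sig^128 ≡ 140^2 = 19600 ≡ 372
sig^256 ≡ 372^2 = 138384 ≡ 292
379 = 256 + 64 + 32 + 16 + 8 + 2 + 1, so sig^379 ≡ 292·140·87·330·220·334·221 ≡ 107 (mod 437)

107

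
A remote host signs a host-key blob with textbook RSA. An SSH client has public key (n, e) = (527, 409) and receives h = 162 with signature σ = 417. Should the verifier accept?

Squares mod 527: σ^1≡417, σ^2≡506, σ^4≡441, σ^8≡18, σ^16≡324, σ^32≡103, σ^64≡69, σ^128≡18, σ^256≡324
409 = 256 + 128 + 16 + 8 + 1, so σ^409 ≡ 324·18·324·18·417 ≡ 162 (mod 527)
162 = h, so the signature checks out.

accept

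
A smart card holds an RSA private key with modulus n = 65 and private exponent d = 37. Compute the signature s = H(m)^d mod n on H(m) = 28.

(H(m))^2 ≡ 28^2 = 784 ≡ 4
(H(m))^4 ≡ 4^2 = 16
(H(m))^8 ≡ 16^2 = 256 ≡ 61
(H(m))^16 ≡ 61^2 = 3721 ≡ 16
(H(m))^32 ≡ 16^2 = 256 ≡ 61
37 = 32 + 4 + 1, so (H(m))^37 ≡ 61·16·28 ≡ 28 (mod 65)

28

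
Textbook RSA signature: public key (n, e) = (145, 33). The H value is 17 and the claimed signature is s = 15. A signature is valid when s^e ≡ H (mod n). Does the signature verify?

does not verify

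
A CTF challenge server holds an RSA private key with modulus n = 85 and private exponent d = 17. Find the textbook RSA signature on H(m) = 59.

59

(H(m))^2 ≡ 59^2 = 3481 ≡ 81
(H(m))^4 ≡ 81^2 = 6561 ≡ 16
(H(m))^8 ≡ 16^2 = 256 ≡ 1
(H(m))^16 ≡ 1^2 = 1
17 = 16 + 1, so (H(m))^17 ≡ 1·59 ≡ 59 (mod 85)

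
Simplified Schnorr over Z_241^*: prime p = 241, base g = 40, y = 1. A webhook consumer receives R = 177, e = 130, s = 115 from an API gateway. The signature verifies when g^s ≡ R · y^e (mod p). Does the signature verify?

verifies

g^s mod p:
40^2 = 1600 ≡ 154
40^4 ≡ 154^2 = 23716 ≡ 98
40^8 ≡ 98^2 = 9604 ≡ 205
40^16 ≡ 205^2 = 42025 ≡ 91
40^32 ≡ 91^2 = 8281 ≡ 87
40^64 ≡ 87^2 = 7569 ≡ 98
115 = 64 + 32 + 16 + 2 + 1, so 40^115 ≡ 98·87·91·154·40 ≡ 177 (mod 241)
R · y^e mod p:
1^2 = 1
1^4 ≡ 1^2 = 1
1^8 ≡ 1^2 = 1
1^16 ≡ 1^2 = 1
1^32 ≡ 1^2 = 1
1^64 ≡ 1^2 = 1
1^128 ≡ 1^2 = 1
130 = 128 + 2, so 1^130 ≡ 1·1 ≡ 1 (mod 241)
177·1 = 177 ≡ 177 (mod 241)
177 ≡ 177 (mod 241); signature holds.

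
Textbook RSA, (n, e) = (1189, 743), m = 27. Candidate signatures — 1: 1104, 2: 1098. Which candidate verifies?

Candidate 1: 1104^2 = 1218816 ≡ 91; 1104^4 ≡ 91^2 = 8281 ≡ 1147; 1104^8 ≡ 1147^2 = 1315609 ≡ 575; 1104^16 ≡ 575^2 = 330625 ≡ 83; 1104^32 ≡ 83^2 = 6889 ≡ 944; 1104^64 ≡ 944^2 = 891136 ≡ 575; 1104^128 ≡ 575^2 = 330625 ≡ 83; 1104^256 ≡ 83^2 = 6889 ≡ 944; 1104^512 ≡ 944^2 = 891136 ≡ 575; 743 = 512 + 128 + 64 + 32 + 4 + 2 + 1, so 1104^743 ≡ 575·83·575·944·1147·91·1104 ≡ 27 (mod 1189)
  → matches m = 27
Candidate 2: 1098^2 = 1205604 ≡ 1147; 1098^4 ≡ 1147^2 = 1315609 ≡ 575; 1098^8 ≡ 575^2 = 330625 ≡ 83; 1098^16 ≡ 83^2 = 6889 ≡ 944; 1098^32 ≡ 944^2 = 891136 ≡ 575; 1098^64 ≡ 575^2 = 330625 ≡ 83; 1098^128 ≡ 83^2 = 6889 ≡ 944; 1098^256 ≡ 944^2 = 891136 ≡ 575; 1098^512 ≡ 575^2 = 330625 ≡ 83; 743 = 512 + 128 + 64 + 32 + 4 + 2 + 1, so 1098^743 ≡ 83·944·83·575·575·1147·1098 ≡ 460 (mod 1189)

1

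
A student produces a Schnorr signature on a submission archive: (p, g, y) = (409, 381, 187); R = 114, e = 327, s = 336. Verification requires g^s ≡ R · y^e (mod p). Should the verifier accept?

accept

g^s mod p:
Squares mod 409: 381^1≡381, 381^2≡375, 381^4≡338, 381^8≡133, 381^16≡102, 381^32≡179, 381^64≡139, 381^128≡98, 381^256≡197
336 = 256 + 64 + 16, so 381^336 ≡ 197·139·102 ≡ 5 (mod 409)
R · y^e mod p:
Squares mod 409: 187^1≡187, 187^2≡204, 187^4≡307, 187^8≡179, 187^16≡139, 187^32≡98, 187^64≡197, 187^128≡363, 187^256≡71
327 = 256 + 64 + 4 + 2 + 1, so 187^327 ≡ 71·197·307·204·187 ≡ 305 (mod 409)
114·305 = 34770 ≡ 5 (mod 409)
5 ≡ 5 (mod 409); signature holds.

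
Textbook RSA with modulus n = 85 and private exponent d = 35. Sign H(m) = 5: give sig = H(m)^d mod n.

(H(m))^2 ≡ 5^2 = 25
(H(m))^4 ≡ 25^2 = 625 ≡ 30
(H(m))^8 ≡ 30^2 = 900 ≡ 50
(H(m))^16 ≡ 50^2 = 2500 ≡ 35
(H(m))^32 ≡ 35^2 = 1225 ≡ 35
35 = 32 + 2 + 1, so (H(m))^35 ≡ 35·25·5 ≡ 40 (mod 85)

40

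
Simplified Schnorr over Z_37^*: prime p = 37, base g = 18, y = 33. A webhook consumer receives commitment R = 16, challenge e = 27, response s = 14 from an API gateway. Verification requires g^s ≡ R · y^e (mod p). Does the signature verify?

does not verify

g^s mod p:
18^14 mod 37 = 21
R · y^e mod p:
33^27 mod 37 = 1
16·1 = 16 ≡ 16 (mod 37)
21 ≠ 16; the check fails.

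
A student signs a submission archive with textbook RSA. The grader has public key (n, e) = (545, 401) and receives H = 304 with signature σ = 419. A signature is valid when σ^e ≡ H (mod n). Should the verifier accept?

Squares mod 545: σ^1≡419, σ^2≡71, σ^4≡136, σ^8≡511, σ^16≡66, σ^32≡541, σ^64≡16, σ^128≡256, σ^256≡136
401 = 256 + 128 + 16 + 1, so σ^401 ≡ 136·256·66·419 ≡ 304 (mod 545)
304 = H, so the signature checks out.

accept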